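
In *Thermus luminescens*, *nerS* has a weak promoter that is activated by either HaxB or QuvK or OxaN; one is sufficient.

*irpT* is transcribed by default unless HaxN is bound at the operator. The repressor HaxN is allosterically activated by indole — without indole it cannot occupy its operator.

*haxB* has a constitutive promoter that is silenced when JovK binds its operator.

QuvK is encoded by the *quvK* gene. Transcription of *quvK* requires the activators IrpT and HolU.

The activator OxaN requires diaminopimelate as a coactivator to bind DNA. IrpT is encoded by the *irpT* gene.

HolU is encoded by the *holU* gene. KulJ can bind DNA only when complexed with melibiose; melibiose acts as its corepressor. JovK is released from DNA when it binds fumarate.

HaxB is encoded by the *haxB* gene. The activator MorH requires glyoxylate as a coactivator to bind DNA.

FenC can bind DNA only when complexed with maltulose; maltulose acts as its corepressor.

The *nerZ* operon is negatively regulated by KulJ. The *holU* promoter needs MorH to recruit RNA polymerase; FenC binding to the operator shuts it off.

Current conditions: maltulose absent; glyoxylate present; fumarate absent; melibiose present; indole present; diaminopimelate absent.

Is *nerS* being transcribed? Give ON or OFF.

OFF

Fumarate is absent, so JovK is active.
With repressor JovK bound, *haxB* is not transcribed.
So HaxB is not produced.
Indole is present, so HaxN is active.
With repressor HaxN bound, *irpT* is not transcribed.
So IrpT is not produced.
Maltulose is absent, so FenC is inactive.
Glyoxylate is present, so MorH is active.
No repressor is bound and MorH is active, so *holU* is transcribed.
So HolU is produced and active.
Required activator IrpT is absent, so *quvK* is not transcribed.
So QuvK is not produced.
Diaminopimelate is absent, so OxaN is inactive.
No activator is available at the *nerS* promoter, so *nerS* is not transcribed.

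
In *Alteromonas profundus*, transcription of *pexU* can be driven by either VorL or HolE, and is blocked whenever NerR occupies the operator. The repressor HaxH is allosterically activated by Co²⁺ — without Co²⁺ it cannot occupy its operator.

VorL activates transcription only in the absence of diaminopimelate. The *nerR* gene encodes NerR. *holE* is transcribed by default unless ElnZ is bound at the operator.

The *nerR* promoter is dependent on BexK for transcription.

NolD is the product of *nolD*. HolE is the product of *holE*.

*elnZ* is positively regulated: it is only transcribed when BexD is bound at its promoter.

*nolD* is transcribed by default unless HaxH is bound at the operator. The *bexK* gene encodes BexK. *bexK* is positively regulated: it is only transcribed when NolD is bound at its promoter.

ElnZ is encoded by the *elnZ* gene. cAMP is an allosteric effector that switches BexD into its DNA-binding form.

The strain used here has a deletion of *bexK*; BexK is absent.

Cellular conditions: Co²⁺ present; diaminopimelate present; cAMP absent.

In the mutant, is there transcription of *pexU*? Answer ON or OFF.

BexK is non-functional in this strain, so it has no effect.
Required activator BexK is absent, so *nerR* is not transcribed.
So NerR is not produced.
Diaminopimelate is present, so VorL is inactive.
cAMP is absent, so BexD is inactive.
Required activator BexD is absent, so *elnZ* is not transcribed.
So ElnZ is not produced.
With no repressor bound, *holE* is transcribed.
So HolE is produced and active.
Activator HolE is present, so *pexU* is transcribed.

ON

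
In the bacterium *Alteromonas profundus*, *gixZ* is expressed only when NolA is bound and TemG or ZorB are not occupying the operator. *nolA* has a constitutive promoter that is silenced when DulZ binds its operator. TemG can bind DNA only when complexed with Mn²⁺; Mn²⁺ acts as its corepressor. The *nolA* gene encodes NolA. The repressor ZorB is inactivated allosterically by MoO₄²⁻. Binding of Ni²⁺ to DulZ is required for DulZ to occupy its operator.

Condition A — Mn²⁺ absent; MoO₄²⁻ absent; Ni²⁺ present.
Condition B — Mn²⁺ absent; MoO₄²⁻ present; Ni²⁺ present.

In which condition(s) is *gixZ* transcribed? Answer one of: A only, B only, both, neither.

neither

Condition A:
Mn²⁺ is absent, so TemG is inactive.
MoO₄²⁻ is absent, so ZorB is active.
Ni²⁺ is present, so DulZ is active.
With repressor DulZ bound, *nolA* is not transcribed.
So NolA is not produced.
With repressor ZorB bound, *gixZ* is not transcribed.
→ *gixZ* is OFF in A.
Condition B:
Mn²⁺ is absent, so TemG is inactive.
MoO₄²⁻ is present, so ZorB is inactive.
Ni²⁺ is present, so DulZ is active.
With repressor DulZ bound, *nolA* is not transcribed.
So NolA is not produced.
Required activator NolA is absent, so *gixZ* is not transcribed.
→ *gixZ* is OFF in B.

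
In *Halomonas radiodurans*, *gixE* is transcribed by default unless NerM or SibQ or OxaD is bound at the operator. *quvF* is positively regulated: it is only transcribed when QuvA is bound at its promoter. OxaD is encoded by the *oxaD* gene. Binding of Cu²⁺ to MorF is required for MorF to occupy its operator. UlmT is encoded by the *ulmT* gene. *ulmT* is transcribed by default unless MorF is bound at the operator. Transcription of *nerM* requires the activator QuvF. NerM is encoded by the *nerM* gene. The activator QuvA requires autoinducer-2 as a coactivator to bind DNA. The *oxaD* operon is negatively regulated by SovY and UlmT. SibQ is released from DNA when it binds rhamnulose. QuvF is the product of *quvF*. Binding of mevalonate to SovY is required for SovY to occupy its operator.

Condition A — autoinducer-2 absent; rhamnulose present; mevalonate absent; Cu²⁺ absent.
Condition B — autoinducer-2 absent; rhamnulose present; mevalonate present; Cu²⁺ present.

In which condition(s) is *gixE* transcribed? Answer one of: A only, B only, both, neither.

both

Condition A:
Autoinducer-2 is absent, so QuvA is inactive.
Required activator QuvA is absent, so *quvF* is not transcribed.
So QuvF is not produced.
Required activator QuvF is absent, so *nerM* is not transcribed.
So NerM is not produced.
Rhamnulose is present, so SibQ is inactive.
Mevalonate is absent, so SovY is inactive.
Cu²⁺ is absent, so MorF is inactive.
With no repressor bound, *ulmT* is transcribed.
So UlmT is produced and active.
With repressor UlmT bound, *oxaD* is not transcribed.
So OxaD is not produced.
With no repressor bound, *gixE* is transcribed.
→ *gixE* is ON in A.
Condition B:
Autoinducer-2 is absent, so QuvA is inactive.
Required activator QuvA is absent, so *quvF* is not transcribed.
So QuvF is not produced.
Required activator QuvF is absent, so *nerM* is not transcribed.
So NerM is not produced.
Rhamnulose is present, so SibQ is inactive.
Mevalonate is present, so SovY is active.
Cu²⁺ is present, so MorF is active.
With repressor MorF bound, *ulmT* is not transcribed.
So UlmT is not produced.
With repressor SovY bound, *oxaD* is not transcribed.
So OxaD is not produced.
With no repressor bound, *gixE* is transcribed.
→ *gixE* is ON in B.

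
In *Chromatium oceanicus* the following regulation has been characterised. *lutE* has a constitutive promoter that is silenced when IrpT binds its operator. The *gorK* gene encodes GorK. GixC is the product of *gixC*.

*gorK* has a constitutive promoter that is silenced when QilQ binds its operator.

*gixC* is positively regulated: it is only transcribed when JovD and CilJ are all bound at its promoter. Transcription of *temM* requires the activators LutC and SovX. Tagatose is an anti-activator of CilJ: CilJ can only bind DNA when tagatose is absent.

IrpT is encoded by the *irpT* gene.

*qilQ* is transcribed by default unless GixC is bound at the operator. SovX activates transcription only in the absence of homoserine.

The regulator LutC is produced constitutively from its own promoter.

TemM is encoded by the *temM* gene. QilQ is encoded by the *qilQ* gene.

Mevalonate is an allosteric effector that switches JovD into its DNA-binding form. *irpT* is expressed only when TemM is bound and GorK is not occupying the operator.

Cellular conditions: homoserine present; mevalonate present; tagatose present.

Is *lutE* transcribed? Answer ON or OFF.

ON

Mevalonate is present, so JovD is active.
Tagatose is present, so CilJ is inactive.
Required activator CilJ is absent, so *gixC* is not transcribed.
So GixC is not produced.
With no repressor bound, *qilQ* is transcribed.
So QilQ is produced and active.
With repressor QilQ bound, *gorK* is not transcribed.
So GorK is not produced.
LutC is produced constitutively and is active.
Homoserine is present, so SovX is inactive.
Required activator SovX is absent, so *temM* is not transcribed.
So TemM is not produced.
Required activator TemM is absent, so *irpT* is not transcribed.
So IrpT is not produced.
With no repressor bound, *lutE* is transcribed.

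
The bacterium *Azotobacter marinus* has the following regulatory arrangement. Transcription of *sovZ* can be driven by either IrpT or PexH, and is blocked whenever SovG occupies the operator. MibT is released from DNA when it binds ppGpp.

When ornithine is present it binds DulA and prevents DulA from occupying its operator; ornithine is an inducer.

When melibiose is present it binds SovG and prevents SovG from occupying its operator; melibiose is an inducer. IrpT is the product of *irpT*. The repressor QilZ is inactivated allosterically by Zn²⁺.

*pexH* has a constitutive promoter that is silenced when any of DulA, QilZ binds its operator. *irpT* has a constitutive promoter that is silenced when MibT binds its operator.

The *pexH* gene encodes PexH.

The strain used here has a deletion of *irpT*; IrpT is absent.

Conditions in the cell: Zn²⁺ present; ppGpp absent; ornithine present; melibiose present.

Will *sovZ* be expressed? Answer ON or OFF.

ON

IrpT is non-functional in this strain, so it has no effect.
Melibiose is present, so SovG is inactive.
Ornithine is present, so DulA is inactive.
Zn²⁺ is present, so QilZ is inactive.
With no repressor bound, *pexH* is transcribed.
So PexH is produced and active.
Activator PexH is present, so *sovZ* is transcribed.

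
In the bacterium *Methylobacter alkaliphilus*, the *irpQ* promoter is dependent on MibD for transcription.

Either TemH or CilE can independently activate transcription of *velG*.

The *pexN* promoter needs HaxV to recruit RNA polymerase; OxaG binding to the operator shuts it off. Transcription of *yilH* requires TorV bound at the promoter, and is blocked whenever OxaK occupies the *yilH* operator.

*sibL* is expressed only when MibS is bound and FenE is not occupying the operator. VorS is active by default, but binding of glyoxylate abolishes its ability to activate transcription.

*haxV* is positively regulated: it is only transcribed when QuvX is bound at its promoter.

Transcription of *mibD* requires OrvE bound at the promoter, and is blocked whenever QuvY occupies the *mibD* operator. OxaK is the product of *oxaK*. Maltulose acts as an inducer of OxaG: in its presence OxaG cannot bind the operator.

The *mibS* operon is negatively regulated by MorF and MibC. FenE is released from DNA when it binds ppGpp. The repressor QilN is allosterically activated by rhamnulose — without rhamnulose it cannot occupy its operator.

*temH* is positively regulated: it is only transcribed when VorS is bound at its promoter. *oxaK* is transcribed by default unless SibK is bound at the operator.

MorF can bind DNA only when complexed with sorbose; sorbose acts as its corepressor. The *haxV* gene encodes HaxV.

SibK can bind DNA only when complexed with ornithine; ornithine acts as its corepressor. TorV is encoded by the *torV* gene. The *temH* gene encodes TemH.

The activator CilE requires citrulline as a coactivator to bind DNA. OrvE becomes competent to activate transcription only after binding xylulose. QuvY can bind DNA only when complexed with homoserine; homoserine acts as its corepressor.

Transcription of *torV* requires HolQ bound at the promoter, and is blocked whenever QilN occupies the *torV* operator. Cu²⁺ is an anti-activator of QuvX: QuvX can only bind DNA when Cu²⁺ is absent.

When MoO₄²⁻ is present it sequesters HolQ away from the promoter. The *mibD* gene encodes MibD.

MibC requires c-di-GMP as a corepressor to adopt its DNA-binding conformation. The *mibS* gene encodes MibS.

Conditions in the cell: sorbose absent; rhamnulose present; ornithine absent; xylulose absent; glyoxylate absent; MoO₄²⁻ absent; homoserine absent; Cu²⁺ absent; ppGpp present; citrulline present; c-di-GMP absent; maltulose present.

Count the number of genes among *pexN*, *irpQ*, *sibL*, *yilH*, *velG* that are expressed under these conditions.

3

Cu²⁺ is absent, so QuvX is active.
No repressor is bound and QuvX is active, so *haxV* is transcribed.
So HaxV is produced and active.
Maltulose is present, so OxaG is inactive.
No repressor is bound and HaxV is active, so *pexN* is transcribed.
→ *pexN* is ON.
Xylulose is absent, so OrvE is inactive.
Homoserine is absent, so QuvY is inactive.
Required activator OrvE is absent, so *mibD* is not transcribed.
So MibD is not produced.
Required activator MibD is absent, so *irpQ* is not transcribed.
→ *irpQ* is OFF.
Sorbose is absent, so MorF is inactive.
c-di-GMP is absent, so MibC is inactive.
With no repressor bound, *mibS* is transcribed.
So MibS is produced and active.
ppGpp is present, so FenE is inactive.
No repressor is bound and MibS is active, so *sibL* is transcribed.
→ *sibL* is ON.
Ornithine is absent, so SibK is inactive.
With no repressor bound, *oxaK* is transcribed.
So OxaK is produced and active.
MoO₄²⁻ is absent, so HolQ is active.
Rhamnulose is present, so QilN is active.
With repressor QilN bound, *torV* is not transcribed.
So TorV is not produced.
With repressor OxaK bound, *yilH* is not transcribed.
→ *yilH* is OFF.
Glyoxylate is absent, so VorS is active.
No repressor is bound and VorS is active, so *temH* is transcribed.
So TemH is produced and active.
Citrulline is present, so CilE is active.
Activator TemH is present, so *velG* is transcribed.
→ *velG* is ON.
3 of the 5 genes are transcribed.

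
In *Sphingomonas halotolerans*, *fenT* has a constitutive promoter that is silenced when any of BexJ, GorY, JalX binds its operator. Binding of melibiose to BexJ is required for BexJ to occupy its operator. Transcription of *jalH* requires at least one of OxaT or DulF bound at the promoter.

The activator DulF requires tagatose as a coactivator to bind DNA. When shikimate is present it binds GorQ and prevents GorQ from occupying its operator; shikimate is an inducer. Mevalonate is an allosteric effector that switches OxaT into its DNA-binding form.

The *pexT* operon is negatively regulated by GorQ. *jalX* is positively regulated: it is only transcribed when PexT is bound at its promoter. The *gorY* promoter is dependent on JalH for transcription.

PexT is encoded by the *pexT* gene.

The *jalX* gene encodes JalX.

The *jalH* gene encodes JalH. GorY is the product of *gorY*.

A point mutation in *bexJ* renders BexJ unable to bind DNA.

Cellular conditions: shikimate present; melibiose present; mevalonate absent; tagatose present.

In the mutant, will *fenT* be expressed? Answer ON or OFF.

BexJ is non-functional in this strain, so it has no effect.
Mevalonate is absent, so OxaT is inactive.
Tagatose is present, so DulF is active.
Activator DulF is present, so *jalH* is transcribed.
So JalH is produced and active.
No repressor is bound and JalH is active, so *gorY* is transcribed.
So GorY is produced and active.
Shikimate is present, so GorQ is inactive.
With no repressor bound, *pexT* is transcribed.
So PexT is produced and active.
No repressor is bound and PexT is active, so *jalX* is transcribed.
So JalX is produced and active.
With repressor GorY bound, *fenT* is not transcribed.

OFF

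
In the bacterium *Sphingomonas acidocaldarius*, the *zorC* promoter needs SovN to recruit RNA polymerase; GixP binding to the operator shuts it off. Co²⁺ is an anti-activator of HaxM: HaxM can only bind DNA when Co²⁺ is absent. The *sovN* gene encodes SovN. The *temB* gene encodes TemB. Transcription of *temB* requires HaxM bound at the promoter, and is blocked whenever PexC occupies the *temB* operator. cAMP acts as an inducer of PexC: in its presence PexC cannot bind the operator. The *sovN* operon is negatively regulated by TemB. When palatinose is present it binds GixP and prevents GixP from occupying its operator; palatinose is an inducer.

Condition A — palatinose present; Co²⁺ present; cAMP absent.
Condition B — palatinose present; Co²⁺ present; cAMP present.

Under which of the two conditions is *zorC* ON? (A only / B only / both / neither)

both

Condition A:
Palatinose is present, so GixP is inactive.
Co²⁺ is present, so HaxM is inactive.
cAMP is absent, so PexC is active.
With repressor PexC bound, *temB* is not transcribed.
So TemB is not produced.
With no repressor bound, *sovN* is transcribed.
So SovN is produced and active.
No repressor is bound and SovN is active, so *zorC* is transcribed.
→ *zorC* is ON in A.
Condition B:
Palatinose is present, so GixP is inactive.
Co²⁺ is present, so HaxM is inactive.
cAMP is present, so PexC is inactive.
Required activator HaxM is absent, so *temB* is not transcribed.
So TemB is not produced.
With no repressor bound, *sovN* is transcribed.
So SovN is produced and active.
No repressor is bound and SovN is active, so *zorC* is transcribed.
→ *zorC* is ON in B.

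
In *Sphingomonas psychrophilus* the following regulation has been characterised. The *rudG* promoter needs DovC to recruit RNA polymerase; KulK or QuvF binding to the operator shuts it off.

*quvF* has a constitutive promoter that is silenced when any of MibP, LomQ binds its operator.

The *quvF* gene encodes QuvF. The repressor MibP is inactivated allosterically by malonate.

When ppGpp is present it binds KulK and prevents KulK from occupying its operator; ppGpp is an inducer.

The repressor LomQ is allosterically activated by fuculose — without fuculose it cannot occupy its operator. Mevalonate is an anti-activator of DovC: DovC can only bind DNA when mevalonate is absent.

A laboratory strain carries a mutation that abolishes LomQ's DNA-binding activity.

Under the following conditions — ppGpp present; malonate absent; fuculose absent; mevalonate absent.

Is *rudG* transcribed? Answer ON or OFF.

Mevalonate is absent, so DovC is active.
ppGpp is present, so KulK is inactive.
Malonate is absent, so MibP is active.
LomQ is non-functional in this strain, so it has no effect.
With repressor MibP bound, *quvF* is not transcribed.
So QuvF is not produced.
No repressor is bound and DovC is active, so *rudG* is transcribed.

ON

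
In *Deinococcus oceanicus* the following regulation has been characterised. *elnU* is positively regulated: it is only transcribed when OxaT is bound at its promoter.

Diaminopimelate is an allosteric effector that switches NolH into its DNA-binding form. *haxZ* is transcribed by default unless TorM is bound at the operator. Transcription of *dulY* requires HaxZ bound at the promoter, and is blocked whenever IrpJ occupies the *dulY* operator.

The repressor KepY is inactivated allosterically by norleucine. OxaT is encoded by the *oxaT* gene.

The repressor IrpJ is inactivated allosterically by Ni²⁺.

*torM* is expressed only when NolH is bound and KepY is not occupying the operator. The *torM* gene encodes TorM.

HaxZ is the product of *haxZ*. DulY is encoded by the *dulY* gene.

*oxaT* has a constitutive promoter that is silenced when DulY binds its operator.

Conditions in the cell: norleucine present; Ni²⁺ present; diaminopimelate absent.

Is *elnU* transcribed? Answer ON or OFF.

OFF

Norleucine is present, so KepY is inactive.
Diaminopimelate is absent, so NolH is inactive.
Required activator NolH is absent, so *torM* is not transcribed.
So TorM is not produced.
With no repressor bound, *haxZ* is transcribed.
So HaxZ is produced and active.
Ni²⁺ is present, so IrpJ is inactive.
No repressor is bound and HaxZ is active, so *dulY* is transcribed.
So DulY is produced and active.
With repressor DulY bound, *oxaT* is not transcribed.
So OxaT is not produced.
Required activator OxaT is absent, so *elnU* is not transcribed.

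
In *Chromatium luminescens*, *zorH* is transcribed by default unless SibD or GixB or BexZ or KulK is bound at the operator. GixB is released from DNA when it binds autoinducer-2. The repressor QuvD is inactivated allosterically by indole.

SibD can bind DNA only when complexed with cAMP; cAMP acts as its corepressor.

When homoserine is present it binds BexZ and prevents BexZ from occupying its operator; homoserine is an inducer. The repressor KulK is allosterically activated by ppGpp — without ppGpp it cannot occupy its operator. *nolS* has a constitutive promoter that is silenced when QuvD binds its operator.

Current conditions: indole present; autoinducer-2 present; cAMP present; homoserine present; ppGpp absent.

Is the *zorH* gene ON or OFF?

OFF

cAMP is present, so SibD is active.
Autoinducer-2 is present, so GixB is inactive.
Homoserine is present, so BexZ is inactive.
ppGpp is absent, so KulK is inactive.
With repressor SibD bound, *zorH* is not transcribed.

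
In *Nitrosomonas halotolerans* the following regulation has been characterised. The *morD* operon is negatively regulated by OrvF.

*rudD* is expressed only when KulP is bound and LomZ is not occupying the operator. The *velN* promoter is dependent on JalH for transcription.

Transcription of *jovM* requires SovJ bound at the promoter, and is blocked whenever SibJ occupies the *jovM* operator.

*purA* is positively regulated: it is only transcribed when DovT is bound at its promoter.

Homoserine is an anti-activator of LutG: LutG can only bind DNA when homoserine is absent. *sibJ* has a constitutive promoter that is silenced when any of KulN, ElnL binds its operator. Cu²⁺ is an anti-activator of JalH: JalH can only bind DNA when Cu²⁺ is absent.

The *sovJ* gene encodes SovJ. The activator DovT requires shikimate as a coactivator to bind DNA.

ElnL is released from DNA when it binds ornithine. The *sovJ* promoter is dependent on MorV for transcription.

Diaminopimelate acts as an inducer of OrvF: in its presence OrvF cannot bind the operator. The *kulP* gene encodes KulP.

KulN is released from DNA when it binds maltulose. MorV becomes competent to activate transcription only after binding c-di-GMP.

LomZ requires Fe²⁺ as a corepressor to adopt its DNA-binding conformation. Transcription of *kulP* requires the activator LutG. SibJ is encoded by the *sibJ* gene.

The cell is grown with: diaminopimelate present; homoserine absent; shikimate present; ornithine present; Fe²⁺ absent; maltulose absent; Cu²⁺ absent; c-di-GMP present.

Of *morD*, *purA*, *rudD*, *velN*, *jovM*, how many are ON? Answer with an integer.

Diaminopimelate is present, so OrvF is inactive.
With no repressor bound, *morD* is transcribed.
→ *morD* is ON.
Shikimate is present, so DovT is active.
No repressor is bound and DovT is active, so *purA* is transcribed.
→ *purA* is ON.
Homoserine is absent, so LutG is active.
No repressor is bound and LutG is active, so *kulP* is transcribed.
So KulP is produced and active.
Fe²⁺ is absent, so LomZ is inactive.
No repressor is bound and KulP is active, so *rudD* is transcribed.
→ *rudD* is ON.
Cu²⁺ is absent, so JalH is active.
No repressor is bound and JalH is active, so *velN* is transcribed.
→ *velN* is ON.
c-di-GMP is present, so MorV is active.
No repressor is bound and MorV is active, so *sovJ* is transcribed.
So SovJ is produced and active.
Maltulose is absent, so KulN is active.
Ornithine is present, so ElnL is inactive.
With repressor KulN bound, *sibJ* is not transcribed.
So SibJ is not produced.
No repressor is bound and SovJ is active, so *jovM* is transcribed.
→ *jovM* is ON.
5 of the 5 genes are transcribed.

5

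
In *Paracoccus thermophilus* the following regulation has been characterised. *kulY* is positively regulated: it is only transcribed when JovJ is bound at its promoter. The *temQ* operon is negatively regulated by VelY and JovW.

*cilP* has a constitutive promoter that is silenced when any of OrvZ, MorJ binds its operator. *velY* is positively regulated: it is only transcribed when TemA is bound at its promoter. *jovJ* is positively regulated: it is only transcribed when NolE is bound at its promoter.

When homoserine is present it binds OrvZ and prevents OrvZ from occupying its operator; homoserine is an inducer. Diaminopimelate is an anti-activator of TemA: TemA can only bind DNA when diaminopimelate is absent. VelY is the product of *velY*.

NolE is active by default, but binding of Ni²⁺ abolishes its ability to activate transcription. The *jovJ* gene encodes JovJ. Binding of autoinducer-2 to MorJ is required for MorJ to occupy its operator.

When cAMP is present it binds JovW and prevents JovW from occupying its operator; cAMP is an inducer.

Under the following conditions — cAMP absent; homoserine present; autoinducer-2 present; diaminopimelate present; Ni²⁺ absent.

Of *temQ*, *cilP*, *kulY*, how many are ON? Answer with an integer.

1

Diaminopimelate is present, so TemA is inactive.
Required activator TemA is absent, so *velY* is not transcribed.
So VelY is not produced.
cAMP is absent, so JovW is active.
With repressor JovW bound, *temQ* is not transcribed.
→ *temQ* is OFF.
Homoserine is present, so OrvZ is inactive.
Autoinducer-2 is present, so MorJ is active.
With repressor MorJ bound, *cilP* is not transcribed.
→ *cilP* is OFF.
Ni²⁺ is absent, so NolE is active.
No repressor is bound and NolE is active, so *jovJ* is transcribed.
So JovJ is produced and active.
No repressor is bound and JovJ is active, so *kulY* is transcribed.
→ *kulY* is ON.
1 of the 3 genes is transcribed.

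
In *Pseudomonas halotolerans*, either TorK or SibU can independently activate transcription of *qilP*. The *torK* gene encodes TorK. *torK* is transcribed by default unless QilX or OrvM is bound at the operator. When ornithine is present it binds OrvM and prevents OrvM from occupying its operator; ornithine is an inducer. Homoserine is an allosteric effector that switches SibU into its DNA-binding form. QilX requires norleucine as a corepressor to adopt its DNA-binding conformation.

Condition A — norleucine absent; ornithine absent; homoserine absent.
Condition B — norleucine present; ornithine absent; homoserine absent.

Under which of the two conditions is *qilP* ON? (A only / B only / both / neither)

neither

Condition A:
Norleucine is absent, so QilX is inactive.
Ornithine is absent, so OrvM is active.
With repressor OrvM bound, *torK* is not transcribed.
So TorK is not produced.
Homoserine is absent, so SibU is inactive.
No activator is available at the *qilP* promoter, so *qilP* is not transcribed.
→ *qilP* is OFF in A.
Condition B:
Norleucine is present, so QilX is active.
Ornithine is absent, so OrvM is active.
With repressor QilX bound, *torK* is not transcribed.
So TorK is not produced.
Homoserine is absent, so SibU is inactive.
No activator is available at the *qilP* promoter, so *qilP* is not transcribed.
→ *qilP* is OFF in B.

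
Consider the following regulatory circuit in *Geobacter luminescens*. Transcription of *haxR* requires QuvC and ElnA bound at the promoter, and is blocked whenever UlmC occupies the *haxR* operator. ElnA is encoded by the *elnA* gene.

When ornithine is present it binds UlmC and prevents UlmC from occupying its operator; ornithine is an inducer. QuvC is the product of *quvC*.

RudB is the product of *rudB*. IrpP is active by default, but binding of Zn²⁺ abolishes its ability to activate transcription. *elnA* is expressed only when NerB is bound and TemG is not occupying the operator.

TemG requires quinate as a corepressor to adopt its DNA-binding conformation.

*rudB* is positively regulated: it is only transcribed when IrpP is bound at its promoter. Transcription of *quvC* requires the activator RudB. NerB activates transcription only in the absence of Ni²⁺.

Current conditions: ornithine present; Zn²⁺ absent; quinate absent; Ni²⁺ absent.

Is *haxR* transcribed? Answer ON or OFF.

Zn²⁺ is absent, so IrpP is active.
No repressor is bound and IrpP is active, so *rudB* is transcribed.
So RudB is produced and active.
No repressor is bound and RudB is active, so *quvC* is transcribed.
So QuvC is produced and active.
Ornithine is present, so UlmC is inactive.
Quinate is absent, so TemG is inactive.
Ni²⁺ is absent, so NerB is active.
No repressor is bound and NerB is active, so *elnA* is transcribed.
So ElnA is produced and active.
No repressor is bound and QuvC and ElnA are active, so *haxR* is transcribed.

ON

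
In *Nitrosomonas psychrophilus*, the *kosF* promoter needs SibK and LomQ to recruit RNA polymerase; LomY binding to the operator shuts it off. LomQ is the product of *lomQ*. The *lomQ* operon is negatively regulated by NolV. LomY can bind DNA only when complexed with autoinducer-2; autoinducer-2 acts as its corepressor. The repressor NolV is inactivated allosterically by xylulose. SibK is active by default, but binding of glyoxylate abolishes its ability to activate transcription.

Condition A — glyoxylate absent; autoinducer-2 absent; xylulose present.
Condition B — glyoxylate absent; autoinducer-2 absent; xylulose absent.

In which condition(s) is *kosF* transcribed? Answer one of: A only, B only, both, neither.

Condition A:
Glyoxylate is absent, so SibK is active.
Autoinducer-2 is absent, so LomY is inactive.
Xylulose is present, so NolV is inactive.
With no repressor bound, *lomQ* is transcribed.
So LomQ is produced and active.
No repressor is bound and SibK and LomQ are active, so *kosF* is transcribed.
→ *kosF* is ON in A.
Condition B:
Glyoxylate is absent, so SibK is active.
Autoinducer-2 is absent, so LomY is inactive.
Xylulose is absent, so NolV is active.
With repressor NolV bound, *lomQ* is not transcribed.
So LomQ is not produced.
Required activator LomQ is absent, so *kosF* is not transcribed.
→ *kosF* is OFF in B.

A only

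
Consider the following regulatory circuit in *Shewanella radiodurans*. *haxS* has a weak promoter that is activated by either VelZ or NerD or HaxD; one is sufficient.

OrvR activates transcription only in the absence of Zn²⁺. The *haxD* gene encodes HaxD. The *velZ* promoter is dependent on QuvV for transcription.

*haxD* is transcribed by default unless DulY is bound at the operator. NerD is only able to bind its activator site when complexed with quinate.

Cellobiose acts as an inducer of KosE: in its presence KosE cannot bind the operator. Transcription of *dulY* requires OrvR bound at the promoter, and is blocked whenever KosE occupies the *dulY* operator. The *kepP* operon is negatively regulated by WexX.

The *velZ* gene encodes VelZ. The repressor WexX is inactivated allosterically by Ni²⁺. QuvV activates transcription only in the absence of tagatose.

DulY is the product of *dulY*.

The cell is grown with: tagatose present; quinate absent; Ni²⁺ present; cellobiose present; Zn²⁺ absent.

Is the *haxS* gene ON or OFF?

Tagatose is present, so QuvV is inactive.
Required activator QuvV is absent, so *velZ* is not transcribed.
So VelZ is not produced.
Quinate is absent, so NerD is inactive.
Zn²⁺ is absent, so OrvR is active.
Cellobiose is present, so KosE is inactive.
No repressor is bound and OrvR is active, so *dulY* is transcribed.
So DulY is produced and active.
With repressor DulY bound, *haxD* is not transcribed.
So HaxD is not produced.
No activator is available at the *haxS* promoter, so *haxS* is not transcribed.

OFF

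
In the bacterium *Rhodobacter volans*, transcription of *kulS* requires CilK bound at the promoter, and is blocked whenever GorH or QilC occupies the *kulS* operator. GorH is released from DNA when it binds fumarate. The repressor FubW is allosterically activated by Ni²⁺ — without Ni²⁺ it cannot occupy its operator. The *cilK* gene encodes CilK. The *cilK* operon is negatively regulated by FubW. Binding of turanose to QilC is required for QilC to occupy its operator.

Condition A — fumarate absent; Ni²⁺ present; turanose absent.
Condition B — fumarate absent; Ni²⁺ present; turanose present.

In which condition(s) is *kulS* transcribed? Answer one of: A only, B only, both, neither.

Condition A:
Fumarate is absent, so GorH is active.
Ni²⁺ is present, so FubW is active.
With repressor FubW bound, *cilK* is not transcribed.
So CilK is not produced.
Turanose is absent, so QilC is inactive.
With repressor GorH bound, *kulS* is not transcribed.
→ *kulS* is OFF in A.
Condition B:
Fumarate is absent, so GorH is active.
Ni²⁺ is present, so FubW is active.
With repressor FubW bound, *cilK* is not transcribed.
So CilK is not produced.
Turanose is present, so QilC is active.
With repressor GorH bound, *kulS* is not transcribed.
→ *kulS* is OFF in B.

neither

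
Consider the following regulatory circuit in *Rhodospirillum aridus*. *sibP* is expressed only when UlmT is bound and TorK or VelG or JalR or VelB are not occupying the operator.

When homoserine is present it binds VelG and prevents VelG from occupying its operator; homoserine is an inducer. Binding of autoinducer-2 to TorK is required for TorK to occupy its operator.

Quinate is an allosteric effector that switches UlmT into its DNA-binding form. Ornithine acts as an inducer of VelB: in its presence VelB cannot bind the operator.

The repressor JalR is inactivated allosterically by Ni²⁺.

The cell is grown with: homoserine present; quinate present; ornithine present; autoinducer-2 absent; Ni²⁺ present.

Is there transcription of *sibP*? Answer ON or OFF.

Autoinducer-2 is absent, so TorK is inactive.
Homoserine is present, so VelG is inactive.
Ni²⁺ is present, so JalR is inactive.
Ornithine is present, so VelB is inactive.
Quinate is present, so UlmT is active.
No repressor is bound and UlmT is active, so *sibP* is transcribed.

ON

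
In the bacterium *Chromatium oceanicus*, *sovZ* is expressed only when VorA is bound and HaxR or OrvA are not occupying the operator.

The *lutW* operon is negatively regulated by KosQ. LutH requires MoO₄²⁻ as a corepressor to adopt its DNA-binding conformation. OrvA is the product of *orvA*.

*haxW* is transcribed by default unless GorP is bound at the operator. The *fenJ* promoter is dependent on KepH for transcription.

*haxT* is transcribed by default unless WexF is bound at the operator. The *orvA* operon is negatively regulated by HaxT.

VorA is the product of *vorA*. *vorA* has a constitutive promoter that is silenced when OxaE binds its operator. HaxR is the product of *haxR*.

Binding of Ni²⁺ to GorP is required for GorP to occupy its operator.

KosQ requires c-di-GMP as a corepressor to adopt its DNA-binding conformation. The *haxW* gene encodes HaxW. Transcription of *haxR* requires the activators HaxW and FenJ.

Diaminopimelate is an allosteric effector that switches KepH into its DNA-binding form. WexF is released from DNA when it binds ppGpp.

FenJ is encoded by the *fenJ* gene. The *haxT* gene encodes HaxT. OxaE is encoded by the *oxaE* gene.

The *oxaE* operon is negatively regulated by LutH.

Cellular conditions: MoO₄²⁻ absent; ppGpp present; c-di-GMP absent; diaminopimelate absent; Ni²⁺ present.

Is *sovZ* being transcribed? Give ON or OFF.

OFF

Ni²⁺ is present, so GorP is active.
With repressor GorP bound, *haxW* is not transcribed.
So HaxW is not produced.
Diaminopimelate is absent, so KepH is inactive.
Required activator KepH is absent, so *fenJ* is not transcribed.
So FenJ is not produced.
Required activator HaxW is absent, so *haxR* is not transcribed.
So HaxR is not produced.
MoO₄²⁻ is absent, so LutH is inactive.
With no repressor bound, *oxaE* is transcribed.
So OxaE is produced and active.
With repressor OxaE bound, *vorA* is not transcribed.
So VorA is not produced.
ppGpp is present, so WexF is inactive.
With no repressor bound, *haxT* is transcribed.
So HaxT is produced and active.
With repressor HaxT bound, *orvA* is not transcribed.
So OrvA is not produced.
Required activator VorA is absent, so *sovZ* is not transcribed.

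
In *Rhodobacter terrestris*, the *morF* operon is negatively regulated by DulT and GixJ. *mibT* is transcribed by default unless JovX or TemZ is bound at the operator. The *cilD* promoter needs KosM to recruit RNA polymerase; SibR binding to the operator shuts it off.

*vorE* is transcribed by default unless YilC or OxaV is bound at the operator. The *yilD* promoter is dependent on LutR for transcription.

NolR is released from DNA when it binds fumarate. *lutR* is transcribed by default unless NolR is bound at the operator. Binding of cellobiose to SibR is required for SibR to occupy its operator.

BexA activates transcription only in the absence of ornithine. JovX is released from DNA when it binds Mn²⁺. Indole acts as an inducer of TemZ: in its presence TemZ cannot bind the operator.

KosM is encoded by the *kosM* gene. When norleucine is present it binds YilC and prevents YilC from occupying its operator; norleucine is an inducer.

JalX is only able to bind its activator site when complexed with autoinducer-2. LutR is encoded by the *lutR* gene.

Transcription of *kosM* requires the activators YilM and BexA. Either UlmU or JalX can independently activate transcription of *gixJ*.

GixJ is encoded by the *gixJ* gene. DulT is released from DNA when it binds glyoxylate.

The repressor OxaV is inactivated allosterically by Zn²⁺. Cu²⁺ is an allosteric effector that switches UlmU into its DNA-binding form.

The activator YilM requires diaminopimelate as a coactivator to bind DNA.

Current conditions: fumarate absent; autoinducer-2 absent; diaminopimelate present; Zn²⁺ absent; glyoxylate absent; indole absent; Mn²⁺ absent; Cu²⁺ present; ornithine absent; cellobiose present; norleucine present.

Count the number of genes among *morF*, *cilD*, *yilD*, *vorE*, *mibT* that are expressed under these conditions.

0

Glyoxylate is absent, so DulT is active.
Cu²⁺ is present, so UlmU is active.
Autoinducer-2 is absent, so JalX is inactive.
Activator UlmU is present, so *gixJ* is transcribed.
So GixJ is produced and active.
With repressor DulT bound, *morF* is not transcribed.
→ *morF* is OFF.
Cellobiose is present, so SibR is active.
Diaminopimelate is present, so YilM is active.
Ornithine is absent, so BexA is active.
No repressor is bound and YilM and BexA are active, so *kosM* is transcribed.
So KosM is produced and active.
With repressor SibR bound, *cilD* is not transcribed.
→ *cilD* is OFF.
Fumarate is absent, so NolR is active.
With repressor NolR bound, *lutR* is not transcribed.
So LutR is not produced.
Required activator LutR is absent, so *yilD* is not transcribed.
→ *yilD* is OFF.
Norleucine is present, so YilC is inactive.
Zn²⁺ is absent, so OxaV is active.
With repressor OxaV bound, *vorE* is not transcribed.
→ *vorE* is OFF.
Mn²⁺ is absent, so JovX is active.
Indole is absent, so TemZ is active.
With repressor JovX bound, *mibT* is not transcribed.
→ *mibT* is OFF.
0 of the 5 genes are transcribed.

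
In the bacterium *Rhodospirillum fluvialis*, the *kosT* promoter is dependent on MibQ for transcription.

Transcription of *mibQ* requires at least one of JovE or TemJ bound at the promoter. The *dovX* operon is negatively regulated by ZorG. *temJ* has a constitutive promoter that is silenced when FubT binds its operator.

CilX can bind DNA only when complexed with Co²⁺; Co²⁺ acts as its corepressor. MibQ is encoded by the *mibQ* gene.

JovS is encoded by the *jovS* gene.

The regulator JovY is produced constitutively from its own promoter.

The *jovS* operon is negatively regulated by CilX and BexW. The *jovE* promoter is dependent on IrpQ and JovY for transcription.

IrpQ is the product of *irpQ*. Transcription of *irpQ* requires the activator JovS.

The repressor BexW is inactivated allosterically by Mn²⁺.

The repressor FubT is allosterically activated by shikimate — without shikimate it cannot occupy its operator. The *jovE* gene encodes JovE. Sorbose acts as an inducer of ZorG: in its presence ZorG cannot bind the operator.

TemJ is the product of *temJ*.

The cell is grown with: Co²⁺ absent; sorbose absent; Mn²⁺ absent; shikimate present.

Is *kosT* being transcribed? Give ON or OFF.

OFF

Co²⁺ is absent, so CilX is inactive.
Mn²⁺ is absent, so BexW is active.
With repressor BexW bound, *jovS* is not transcribed.
So JovS is not produced.
Required activator JovS is absent, so *irpQ* is not transcribed.
So IrpQ is not produced.
JovY is produced constitutively and is active.
Required activator IrpQ is absent, so *jovE* is not transcribed.
So JovE is not produced.
Shikimate is present, so FubT is active.
With repressor FubT bound, *temJ* is not transcribed.
So TemJ is not produced.
No activator is available at the *mibQ* promoter, so *mibQ* is not transcribed.
So MibQ is not produced.
Required activator MibQ is absent, so *kosT* is not transcribed.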